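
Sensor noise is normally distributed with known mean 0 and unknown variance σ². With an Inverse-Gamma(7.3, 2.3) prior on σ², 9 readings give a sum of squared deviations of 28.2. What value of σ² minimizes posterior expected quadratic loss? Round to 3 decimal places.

Posterior: Inverse-Gamma(shape = 7.3+9/2 = 11.8, scale = 2.3+28.2/2 = 16.4).
Mode = β/(α+1) = 16.4/12.8 = 1.281.
Mean = β/(α−1) = 16.4/10.8 = 1.519.
Quadratic loss ⇒ the optimal estimator is the posterior mean.

1.519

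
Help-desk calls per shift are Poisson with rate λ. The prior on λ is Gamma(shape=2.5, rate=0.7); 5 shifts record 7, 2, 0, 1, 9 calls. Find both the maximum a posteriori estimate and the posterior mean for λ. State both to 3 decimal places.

Σ counts = 19. Posterior: Gamma(shape = 2.5+19 = 21.5, rate = 0.7+5 = 5.7).
Mode = (α−1)/β = 20.5/5.7 = 3.596.
Mean = α/β = 21.5/5.7 = 3.772.

MAP = 3.596, posterior mean = 3.772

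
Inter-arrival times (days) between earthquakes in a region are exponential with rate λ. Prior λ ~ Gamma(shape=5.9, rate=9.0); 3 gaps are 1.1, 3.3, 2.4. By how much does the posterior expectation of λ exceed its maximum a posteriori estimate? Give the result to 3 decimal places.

Σ times = 6.8. Posterior: Gamma(shape = 5.9+3 = 8.9, rate = 9.0+6.8 = 15.8).
Mode = (α−1)/β = 7.9/15.8 = 0.500.
Mean = α/β = 8.9/15.8 = 0.563.
Difference = 0.563 − 0.500 = 0.063.

0.063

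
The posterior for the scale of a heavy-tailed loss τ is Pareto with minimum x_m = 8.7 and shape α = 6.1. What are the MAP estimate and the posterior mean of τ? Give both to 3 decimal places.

The Pareto density is strictly decreasing on [x_m, ∞), so the mode is x_m = 8.700.
Mean = α·x_m/(α−1) = 6.1·8.7/5.1 = 10.406.
Mean > mode: the posterior has a right tail.

MAP = 8.700; posterior mean = 10.406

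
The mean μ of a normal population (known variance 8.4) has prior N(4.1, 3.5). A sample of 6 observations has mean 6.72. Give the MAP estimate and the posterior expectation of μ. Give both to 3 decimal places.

Posterior for μ is Normal. Precision-weighted mean: (1/3.5·4.1 + 6/8.4·6.72) / (1/3.5 + 6/8.4) = 5.971.
A Normal posterior is symmetric, so mode = mean.

MAP estimate = 5.971, posterior expectation = 5.971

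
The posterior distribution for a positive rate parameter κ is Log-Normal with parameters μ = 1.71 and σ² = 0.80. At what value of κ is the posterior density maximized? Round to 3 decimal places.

2.484

Mode = exp(μ − σ²) = exp(0.91) = 2.484.
Mean = exp(μ + σ²/2) = exp(2.110) = 8.248.
This is the posterior mode — the MAP estimate.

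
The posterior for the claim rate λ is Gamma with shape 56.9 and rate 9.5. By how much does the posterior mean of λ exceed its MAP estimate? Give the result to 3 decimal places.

0.105

Mode = (α−1)/β = 55.9/9.5 = 5.884.
Mean = α/β = 56.9/9.5 = 5.989.
Difference = 5.989 − 5.884 = 0.105.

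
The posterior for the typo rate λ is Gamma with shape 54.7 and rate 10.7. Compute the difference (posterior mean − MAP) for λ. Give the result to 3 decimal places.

0.093

Mode = (α−1)/β = 53.7/10.7 = 5.019.
Mean = α/β = 54.7/10.7 = 5.112.
Difference = 5.112 − 5.019 = 0.093.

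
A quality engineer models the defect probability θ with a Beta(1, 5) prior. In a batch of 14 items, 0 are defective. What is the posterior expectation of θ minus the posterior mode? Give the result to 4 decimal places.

0.0500

Posterior: Beta(1+0, 5+14) = Beta(1, 19).
Since α = 1 ≤ 1 and β > 1, the Beta density is monotone decreasing on [0,1]; the mode is at 0.
Mean = 1/(1+19) = 0.0500.
Difference = 0.0500 − 0.0000 = 0.0500.
The mean is pulled above the mode by the posterior's right skew.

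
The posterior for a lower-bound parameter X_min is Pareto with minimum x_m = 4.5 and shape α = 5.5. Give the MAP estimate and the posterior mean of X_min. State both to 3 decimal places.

MAP = 4.500; posterior mean = 5.500

The Pareto density is strictly decreasing on [x_m, ∞), so the mode is x_m = 4.500.
Mean = α·x_m/(α−1) = 5.5·4.5/4.5 = 5.500.
Mean > mode: the posterior has a right tail.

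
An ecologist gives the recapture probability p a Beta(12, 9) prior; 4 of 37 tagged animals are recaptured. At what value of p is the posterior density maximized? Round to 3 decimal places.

0.268

Posterior: Beta(12+4, 9+33) = Beta(16, 42).
Mode = (16−1)/(16+42−2) = 15/56 = 0.268.
Mean = 16/(16+42) = 16/58 = 0.276.
This is the posterior mode — the MAP estimate.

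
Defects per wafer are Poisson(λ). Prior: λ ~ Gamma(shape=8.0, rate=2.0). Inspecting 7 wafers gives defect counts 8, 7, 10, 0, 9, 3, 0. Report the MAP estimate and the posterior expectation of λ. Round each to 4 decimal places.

λ_MAP = 4.8889, E[λ|data] = 5.0000

Σ counts = 37. Posterior: Gamma(shape = 8.0+37 = 45.0, rate = 2.0+7 = 9.0).
Mode = (α−1)/β = 44.0/9.0 = 4.8889.
Mean = α/β = 45.0/9.0 = 5.0000.
Right-skewed posterior ⇒ mode < mean.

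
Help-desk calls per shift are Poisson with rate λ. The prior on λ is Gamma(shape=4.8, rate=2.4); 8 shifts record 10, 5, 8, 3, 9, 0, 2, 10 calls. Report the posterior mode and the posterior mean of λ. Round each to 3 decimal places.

Σ counts = 47. Posterior: Gamma(shape = 4.8+47 = 51.8, rate = 2.4+8 = 10.4).
Mode = (α−1)/β = 50.8/10.4 = 4.885.
Mean = α/β = 51.8/10.4 = 4.981.
The mean is pulled above the mode by the posterior's right skew.

MAP: 4.885. Posterior mean: 4.981.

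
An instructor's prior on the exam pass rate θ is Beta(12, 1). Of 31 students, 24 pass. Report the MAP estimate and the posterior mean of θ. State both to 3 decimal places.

MAP = 0.833; posterior mean = 0.818

Posterior: Beta(12+24, 1+7) = Beta(36, 8).
Mode = (36−1)/(36+8−2) = 35/42 = 0.833.
Mean = 36/(36+8) = 36/44 = 0.818.
Left-skewed posterior ⇒ mean < mode.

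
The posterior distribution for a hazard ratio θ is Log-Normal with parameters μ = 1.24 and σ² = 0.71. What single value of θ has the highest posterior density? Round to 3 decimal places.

Mode = exp(μ − σ²) = exp(0.53) = 1.699.
Mean = exp(μ + σ²/2) = exp(1.595) = 4.928.
This is the posterior mode — the MAP estimate.

1.699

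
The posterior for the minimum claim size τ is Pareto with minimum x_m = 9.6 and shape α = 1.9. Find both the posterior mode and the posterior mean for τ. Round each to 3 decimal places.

MAP = 9.600, posterior mean = 20.267

The Pareto density is strictly decreasing on [x_m, ∞), so the mode is x_m = 9.600.
Mean = α·x_m/(α−1) = 1.9·9.6/0.9 = 20.267.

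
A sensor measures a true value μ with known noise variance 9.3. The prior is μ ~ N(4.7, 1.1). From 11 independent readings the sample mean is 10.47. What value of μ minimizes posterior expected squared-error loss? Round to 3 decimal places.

Posterior for μ is Normal. Precision-weighted mean: (1/1.1·4.7 + 11/9.3·10.47) / (1/1.1 + 11/9.3) = 7.962.
A Normal posterior is symmetric, so mode = mean.
Squared-error loss ⇒ the optimal estimator is the posterior mean.

7.962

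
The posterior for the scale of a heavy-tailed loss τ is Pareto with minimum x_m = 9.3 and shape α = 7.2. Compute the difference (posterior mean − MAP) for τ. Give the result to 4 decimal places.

The Pareto density is strictly decreasing on [x_m, ∞), so the mode is x_m = 9.3000.
Mean = α·x_m/(α−1) = 7.2·9.3/6.2 = 10.8000.
Difference = 10.8000 − 9.3000 = 1.5000.
The posterior is right-skewed, so the mean exceeds the mode.

1.5000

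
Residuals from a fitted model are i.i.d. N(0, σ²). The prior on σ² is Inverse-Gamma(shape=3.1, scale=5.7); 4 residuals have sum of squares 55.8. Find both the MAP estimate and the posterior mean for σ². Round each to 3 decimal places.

Posterior: Inverse-Gamma(shape = 3.1+4/2 = 5.1, scale = 5.7+55.8/2 = 33.6).
Mode = β/(α+1) = 33.6/6.1 = 5.508.
Mean = β/(α−1) = 33.6/4.1 = 8.195.
The posterior is right-skewed, so the mean exceeds the mode.

MAP = 5.508, posterior mean = 8.195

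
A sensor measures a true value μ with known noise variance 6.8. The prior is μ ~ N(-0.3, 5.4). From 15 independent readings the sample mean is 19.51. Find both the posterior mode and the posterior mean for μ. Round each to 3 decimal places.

MAP: 17.976. Posterior mean: 17.976.

Posterior for μ is Normal. Precision-weighted mean: (1/5.4·-0.3 + 15/6.8·19.51) / (1/5.4 + 15/6.8) = 17.976.
A Normal posterior is symmetric, so mode = mean.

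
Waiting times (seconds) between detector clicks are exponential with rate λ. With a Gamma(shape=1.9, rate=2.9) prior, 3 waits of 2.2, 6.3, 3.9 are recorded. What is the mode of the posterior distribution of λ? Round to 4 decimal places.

0.2549

Σ times = 12.4. Posterior: Gamma(shape = 1.9+3 = 4.9, rate = 2.9+12.4 = 15.3).
Mode = (α−1)/β = 3.9/15.3 = 0.2549.
Mean = α/β = 4.9/15.3 = 0.3203.
This is the posterior mode — the MAP estimate.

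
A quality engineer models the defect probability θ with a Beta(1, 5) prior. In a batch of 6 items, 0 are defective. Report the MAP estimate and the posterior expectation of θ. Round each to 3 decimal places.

MAP: 0.000. Posterior mean: 0.083.

Posterior: Beta(1+0, 5+6) = Beta(1, 11).
Since α = 1 ≤ 1 and β > 1, the Beta density is monotone decreasing on [0,1]; the mode is at 0.
Mean = 1/(1+11) = 0.083.
The mean is pulled above the mode by the posterior's right skew.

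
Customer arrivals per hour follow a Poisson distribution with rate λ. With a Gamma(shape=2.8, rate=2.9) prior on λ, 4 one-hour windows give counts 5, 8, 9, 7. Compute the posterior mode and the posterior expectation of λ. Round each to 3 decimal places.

Σ counts = 29. Posterior: Gamma(shape = 2.8+29 = 31.8, rate = 2.9+4 = 6.9).
Mode = (α−1)/β = 30.8/6.9 = 4.464.
Mean = α/β = 31.8/6.9 = 4.609.

λ_MAP = 4.464, E[λ|data] = 4.609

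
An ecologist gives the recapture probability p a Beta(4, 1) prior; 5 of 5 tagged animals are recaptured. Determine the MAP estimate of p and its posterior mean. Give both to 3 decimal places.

Posterior: Beta(4+5, 1+0) = Beta(9, 1).
Since β = 1 ≤ 1 and α > 1, the Beta density is monotone increasing on [0,1]; the mode is at 1.
Mean = 9/(9+1) = 0.900.

p_MAP = 1.000, E[p|data] = 0.900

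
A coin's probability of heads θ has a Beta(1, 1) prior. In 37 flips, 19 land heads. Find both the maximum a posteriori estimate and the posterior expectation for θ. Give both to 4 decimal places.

MAP = 0.5135, posterior mean = 0.5128

Posterior: Beta(1+19, 1+18) = Beta(20, 19).
Mode = (20−1)/(20+19−2) = 19/37 = 0.5135.
Mean = 20/(20+19) = 20/39 = 0.5128.
The mean is pulled below the mode by the posterior's left skew.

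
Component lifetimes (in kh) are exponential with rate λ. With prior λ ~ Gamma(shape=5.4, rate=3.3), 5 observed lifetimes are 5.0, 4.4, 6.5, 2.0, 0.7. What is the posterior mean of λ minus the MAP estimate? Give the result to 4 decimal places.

0.0457

Σ times = 18.6. Posterior: Gamma(shape = 5.4+5 = 10.4, rate = 3.3+18.6 = 21.9).
Mode = (α−1)/β = 9.4/21.9 = 0.4292.
Mean = α/β = 10.4/21.9 = 0.4749.
Difference = 0.4749 − 0.4292 = 0.0457.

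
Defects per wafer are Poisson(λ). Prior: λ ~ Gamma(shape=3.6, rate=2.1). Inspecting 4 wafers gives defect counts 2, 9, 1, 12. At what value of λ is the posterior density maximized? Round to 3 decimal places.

4.361

Σ counts = 24. Posterior: Gamma(shape = 3.6+24 = 27.6, rate = 2.1+4 = 6.1).
Mode = (α−1)/β = 26.6/6.1 = 4.361.
Mean = α/β = 27.6/6.1 = 4.525.
This is the posterior mode — the MAP estimate.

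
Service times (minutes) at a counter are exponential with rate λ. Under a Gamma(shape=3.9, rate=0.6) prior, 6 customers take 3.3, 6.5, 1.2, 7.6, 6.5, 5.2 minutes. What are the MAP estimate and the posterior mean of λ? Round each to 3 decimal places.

MAP = 0.288, posterior mean = 0.320

Σ times = 30.3. Posterior: Gamma(shape = 3.9+6 = 9.9, rate = 0.6+30.3 = 30.9).
Mode = (α−1)/β = 8.9/30.9 = 0.288.
Mean = α/β = 9.9/30.9 = 0.320.
The posterior is right-skewed, so the mean exceeds the mode.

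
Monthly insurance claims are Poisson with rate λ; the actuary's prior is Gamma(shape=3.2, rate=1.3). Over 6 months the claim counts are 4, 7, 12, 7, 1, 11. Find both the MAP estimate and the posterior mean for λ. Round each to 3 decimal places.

MAP = 6.055, posterior mean = 6.192

Σ counts = 42. Posterior: Gamma(shape = 3.2+42 = 45.2, rate = 1.3+6 = 7.3).
Mode = (α−1)/β = 44.2/7.3 = 6.055.
Mean = α/β = 45.2/7.3 = 6.192.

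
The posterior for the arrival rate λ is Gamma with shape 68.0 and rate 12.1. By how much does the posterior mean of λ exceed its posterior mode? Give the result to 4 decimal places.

Mode = (α−1)/β = 67.0/12.1 = 5.5372.
Mean = α/β = 68.0/12.1 = 5.6198.
Difference = 5.6198 − 5.5372 = 0.0826.
Mean > mode: the posterior has a right tail.

0.0826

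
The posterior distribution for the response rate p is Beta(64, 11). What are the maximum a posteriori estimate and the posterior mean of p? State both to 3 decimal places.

maximum a posteriori estimate = 0.863, posterior mean = 0.853

Mode = (64−1)/(64+11−2) = 63/73 = 0.863.
Mean = 64/(64+11) = 64/75 = 0.853.
Left-skewed posterior ⇒ mean < mode.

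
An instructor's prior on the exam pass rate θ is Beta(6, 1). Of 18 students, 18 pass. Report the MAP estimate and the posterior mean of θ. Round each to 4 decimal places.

MAP = 1.0000, posterior mean = 0.9600

Posterior: Beta(6+18, 1+0) = Beta(24, 1).
Since β = 1 ≤ 1 and α > 1, the Beta density is monotone increasing on [0,1]; the mode is at 1.
Mean = 24/(24+1) = 0.9600.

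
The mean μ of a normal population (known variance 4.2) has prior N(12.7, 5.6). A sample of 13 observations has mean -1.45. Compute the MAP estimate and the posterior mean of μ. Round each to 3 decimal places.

Posterior for μ is Normal. Precision-weighted mean: (1/5.6·12.7 + 13/4.2·-1.45) / (1/5.6 + 13/4.2) = -0.678.
A Normal posterior is symmetric, so mode = mean.

MAP = -0.678; posterior mean = -0.678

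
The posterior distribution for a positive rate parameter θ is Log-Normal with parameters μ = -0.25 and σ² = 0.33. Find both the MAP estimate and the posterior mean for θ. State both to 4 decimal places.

Mode = exp(μ − σ²) = exp(-0.58) = 0.5599.
Mean = exp(μ + σ²/2) = exp(-0.085) = 0.9185.
The posterior is right-skewed, so the mean exceeds the mode.

MAP estimate = 0.5599, posterior mean = 0.9185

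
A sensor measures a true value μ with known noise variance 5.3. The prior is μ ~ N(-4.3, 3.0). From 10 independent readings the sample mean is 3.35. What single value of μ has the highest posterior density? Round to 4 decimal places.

Posterior for μ is Normal. Precision-weighted mean: (1/3.0·-4.3 + 10/5.3·3.35) / (1/3.0 + 10/5.3) = 2.2014.
A Normal posterior is symmetric, so mode = mean.
This is the posterior mode — the MAP estimate.

2.2014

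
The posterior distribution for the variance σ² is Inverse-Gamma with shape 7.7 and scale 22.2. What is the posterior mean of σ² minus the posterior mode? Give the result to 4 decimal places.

Mode = β/(α+1) = 22.2/8.7 = 2.5517.
Mean = β/(α−1) = 22.2/6.7 = 3.3134.
Difference = 3.3134 − 2.5517 = 0.7617.

0.7617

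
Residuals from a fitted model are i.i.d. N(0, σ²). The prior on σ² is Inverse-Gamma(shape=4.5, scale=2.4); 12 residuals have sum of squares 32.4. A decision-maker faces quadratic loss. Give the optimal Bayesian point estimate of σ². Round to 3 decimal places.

Posterior: Inverse-Gamma(shape = 4.5+12/2 = 10.5, scale = 2.4+32.4/2 = 18.6).
Mode = β/(α+1) = 18.6/11.5 = 1.617.
Mean = β/(α−1) = 18.6/9.5 = 1.958.
Quadratic loss ⇒ the optimal estimator is the posterior mean.

1.958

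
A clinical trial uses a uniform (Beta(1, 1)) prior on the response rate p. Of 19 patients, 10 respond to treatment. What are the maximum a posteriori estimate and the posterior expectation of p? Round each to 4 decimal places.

Posterior: Beta(1+10, 1+9) = Beta(11, 10).
Mode = (11−1)/(11+10−2) = 10/19 = 0.5263.
Mean = 11/(11+10) = 11/21 = 0.5238.
The mean is pulled below the mode by the posterior's left skew.

MAP = 0.5263; posterior mean = 0.5238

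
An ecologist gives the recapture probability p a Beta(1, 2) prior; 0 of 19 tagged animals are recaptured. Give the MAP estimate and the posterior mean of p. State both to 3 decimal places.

MAP estimate = 0.000, posterior mean = 0.045

Posterior: Beta(1+0, 2+19) = Beta(1, 21).
Since α = 1 ≤ 1 and β > 1, the Beta density is monotone decreasing on [0,1]; the mode is at 0.
Mean = 1/(1+21) = 0.045.
Mean > mode: the posterior has a right tail.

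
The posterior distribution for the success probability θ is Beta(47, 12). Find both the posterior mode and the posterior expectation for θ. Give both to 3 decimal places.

posterior mode = 0.807, posterior expectation = 0.797

Mode = (47−1)/(47+12−2) = 46/57 = 0.807.
Mean = 47/(47+12) = 47/59 = 0.797.
Mode > mean: the posterior has a left tail.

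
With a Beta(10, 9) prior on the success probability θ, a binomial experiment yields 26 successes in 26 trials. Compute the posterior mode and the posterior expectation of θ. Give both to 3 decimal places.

MAP: 0.814. Posterior mean: 0.800.

Posterior: Beta(10+26, 9+0) = Beta(36, 9).
Mode = (36−1)/(36+9−2) = 35/43 = 0.814.
Mean = 36/(36+9) = 36/45 = 0.800.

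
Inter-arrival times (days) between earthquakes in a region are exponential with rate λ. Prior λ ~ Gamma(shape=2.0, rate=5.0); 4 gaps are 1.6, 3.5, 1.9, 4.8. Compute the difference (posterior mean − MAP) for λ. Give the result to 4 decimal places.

0.0595

Σ times = 11.8. Posterior: Gamma(shape = 2.0+4 = 6.0, rate = 5.0+11.8 = 16.8).
Mode = (α−1)/β = 5.0/16.8 = 0.2976.
Mean = α/β = 6.0/16.8 = 0.3571.
Difference = 0.3571 − 0.2976 = 0.0595.
Right-skewed posterior ⇒ mode < mean.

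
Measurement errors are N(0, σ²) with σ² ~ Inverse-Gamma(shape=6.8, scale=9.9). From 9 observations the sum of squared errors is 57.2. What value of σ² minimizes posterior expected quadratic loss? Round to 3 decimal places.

Posterior: Inverse-Gamma(shape = 6.8+9/2 = 11.3, scale = 9.9+57.2/2 = 38.5).
Mode = β/(α+1) = 38.5/12.3 = 3.130.
Mean = β/(α−1) = 38.5/10.3 = 3.738.
Quadratic loss ⇒ the optimal estimator is the posterior mean.

3.738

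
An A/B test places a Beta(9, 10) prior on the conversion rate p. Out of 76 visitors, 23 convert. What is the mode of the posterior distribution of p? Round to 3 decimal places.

Posterior: Beta(9+23, 10+53) = Beta(32, 63).
Mode = (32−1)/(32+63−2) = 31/93 = 0.333.
Mean = 32/(32+63) = 32/95 = 0.337.
This is the posterior mode — the MAP estimate.

0.333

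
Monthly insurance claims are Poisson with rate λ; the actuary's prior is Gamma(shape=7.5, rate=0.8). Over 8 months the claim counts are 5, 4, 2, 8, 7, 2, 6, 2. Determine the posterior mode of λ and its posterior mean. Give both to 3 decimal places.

MAP = 4.830, posterior mean = 4.943

Σ counts = 36. Posterior: Gamma(shape = 7.5+36 = 43.5, rate = 0.8+8 = 8.8).
Mode = (α−1)/β = 42.5/8.8 = 4.830.
Mean = α/β = 43.5/8.8 = 4.943.
Mean > mode: the posterior has a right tail.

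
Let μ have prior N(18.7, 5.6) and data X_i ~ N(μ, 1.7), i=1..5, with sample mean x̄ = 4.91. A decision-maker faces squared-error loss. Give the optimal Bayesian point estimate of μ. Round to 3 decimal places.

5.699

Posterior for μ is Normal. Precision-weighted mean: (1/5.6·18.7 + 5/1.7·4.91) / (1/5.6 + 5/1.7) = 5.699.
A Normal posterior is symmetric, so mode = mean.
Squared-error loss ⇒ the optimal estimator is the posterior mean.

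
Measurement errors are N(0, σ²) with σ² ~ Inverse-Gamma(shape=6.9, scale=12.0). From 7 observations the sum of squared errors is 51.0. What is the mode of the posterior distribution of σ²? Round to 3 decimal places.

Posterior: Inverse-Gamma(shape = 6.9+7/2 = 10.4, scale = 12.0+51.0/2 = 37.5).
Mode = β/(α+1) = 37.5/11.4 = 3.289.
Mean = β/(α−1) = 37.5/9.4 = 3.989.
This is the posterior mode — the MAP estimate.

3.289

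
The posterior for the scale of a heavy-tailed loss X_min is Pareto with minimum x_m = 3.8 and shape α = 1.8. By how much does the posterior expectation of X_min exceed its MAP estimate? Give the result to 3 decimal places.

The Pareto density is strictly decreasing on [x_m, ∞), so the mode is x_m = 3.800.
Mean = α·x_m/(α−1) = 1.8·3.8/0.8 = 8.550.
Difference = 8.550 − 3.800 = 4.750.
Mean > mode: the posterior has a right tail.

4.750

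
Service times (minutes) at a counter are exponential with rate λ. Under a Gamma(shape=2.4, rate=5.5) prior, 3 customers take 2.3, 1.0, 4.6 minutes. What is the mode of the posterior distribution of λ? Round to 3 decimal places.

Σ times = 7.9. Posterior: Gamma(shape = 2.4+3 = 5.4, rate = 5.5+7.9 = 13.4).
Mode = (α−1)/β = 4.4/13.4 = 0.328.
Mean = α/β = 5.4/13.4 = 0.403.
This is the posterior mode — the MAP estimate.

0.328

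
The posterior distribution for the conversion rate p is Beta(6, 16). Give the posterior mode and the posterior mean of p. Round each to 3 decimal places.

p_MAP = 0.250, E[p|data] = 0.273

Mode = (6−1)/(6+16−2) = 5/20 = 0.250.
Mean = 6/(6+16) = 6/22 = 0.273.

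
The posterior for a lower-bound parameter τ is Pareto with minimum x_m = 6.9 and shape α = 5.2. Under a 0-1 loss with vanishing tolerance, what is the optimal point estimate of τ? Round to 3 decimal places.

6.900

The Pareto density is strictly decreasing on [x_m, ∞), so the mode is x_m = 6.900.
Mean = α·x_m/(α−1) = 5.2·6.9/4.2 = 8.543.
This is the posterior mode — the MAP estimate.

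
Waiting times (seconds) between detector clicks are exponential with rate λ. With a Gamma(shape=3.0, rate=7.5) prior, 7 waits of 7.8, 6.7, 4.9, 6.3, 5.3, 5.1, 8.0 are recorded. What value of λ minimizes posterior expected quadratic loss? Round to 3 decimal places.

0.194

Σ times = 44.1. Posterior: Gamma(shape = 3.0+7 = 10.0, rate = 7.5+44.1 = 51.6).
Mode = (α−1)/β = 9.0/51.6 = 0.174.
Mean = α/β = 10.0/51.6 = 0.194.
Quadratic loss ⇒ the optimal estimator is the posterior mean.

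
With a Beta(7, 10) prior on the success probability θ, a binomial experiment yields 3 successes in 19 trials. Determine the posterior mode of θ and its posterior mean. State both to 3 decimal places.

Posterior: Beta(7+3, 10+16) = Beta(10, 26).
Mode = (10−1)/(10+26−2) = 9/34 = 0.265.
Mean = 10/(10+26) = 10/36 = 0.278.

posterior mode = 0.265, posterior mean = 0.278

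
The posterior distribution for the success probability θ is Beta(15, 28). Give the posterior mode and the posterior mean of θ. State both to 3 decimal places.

MAP = 0.341, posterior mean = 0.349

Mode = (15−1)/(15+28−2) = 14/41 = 0.341.
Mean = 15/(15+28) = 15/43 = 0.349.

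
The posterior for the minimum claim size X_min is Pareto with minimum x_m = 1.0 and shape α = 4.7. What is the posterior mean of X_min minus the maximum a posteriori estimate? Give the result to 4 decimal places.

0.2703

The Pareto density is strictly decreasing on [x_m, ∞), so the mode is x_m = 1.0000.
Mean = α·x_m/(α−1) = 4.7·1.0/3.7 = 1.2703.
Difference = 1.2703 − 1.0000 = 0.2703.
The posterior is right-skewed, so the mean exceeds the mode.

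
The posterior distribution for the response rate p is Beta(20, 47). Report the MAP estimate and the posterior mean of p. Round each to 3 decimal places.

MAP = 0.292; posterior mean = 0.299

Mode = (20−1)/(20+47−2) = 19/65 = 0.292.
Mean = 20/(20+47) = 20/67 = 0.299.
The mean is pulled above the mode by the posterior's right skew.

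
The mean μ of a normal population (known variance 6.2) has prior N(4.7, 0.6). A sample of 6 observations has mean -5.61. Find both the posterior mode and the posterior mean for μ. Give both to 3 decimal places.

MAP: 0.913. Posterior mean: 0.913.

Posterior for μ is Normal. Precision-weighted mean: (1/0.6·4.7 + 6/6.2·-5.61) / (1/0.6 + 6/6.2) = 0.913.
A Normal posterior is symmetric, so mode = mean.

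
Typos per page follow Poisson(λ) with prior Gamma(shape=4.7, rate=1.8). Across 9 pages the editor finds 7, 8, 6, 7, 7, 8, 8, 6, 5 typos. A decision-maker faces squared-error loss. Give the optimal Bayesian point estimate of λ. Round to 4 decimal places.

6.1759

Σ counts = 62. Posterior: Gamma(shape = 4.7+62 = 66.7, rate = 1.8+9 = 10.8).
Mode = (α−1)/β = 65.7/10.8 = 6.0833.
Mean = α/β = 66.7/10.8 = 6.1759.
Squared-error loss ⇒ the optimal estimator is the posterior mean.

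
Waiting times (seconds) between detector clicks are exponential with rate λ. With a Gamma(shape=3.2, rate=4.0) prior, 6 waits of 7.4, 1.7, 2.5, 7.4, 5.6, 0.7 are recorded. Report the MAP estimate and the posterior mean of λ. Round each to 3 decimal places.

λ_MAP = 0.280, E[λ|data] = 0.314

Σ times = 25.3. Posterior: Gamma(shape = 3.2+6 = 9.2, rate = 4.0+25.3 = 29.3).
Mode = (α−1)/β = 8.2/29.3 = 0.280.
Mean = α/β = 9.2/29.3 = 0.314.
The posterior is right-skewed, so the mean exceeds the mode.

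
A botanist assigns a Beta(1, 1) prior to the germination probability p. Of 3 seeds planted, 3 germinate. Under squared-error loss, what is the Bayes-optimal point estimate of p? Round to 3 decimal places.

Posterior: Beta(1+3, 1+0) = Beta(4, 1).
Since β = 1 ≤ 1 and α > 1, the Beta density is monotone increasing on [0,1]; the mode is at 1.
Mean = 4/(4+1) = 0.800.
Squared-error loss ⇒ the optimal estimator is the posterior mean.

0.800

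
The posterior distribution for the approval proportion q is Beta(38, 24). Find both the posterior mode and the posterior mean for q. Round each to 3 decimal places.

Mode = (38−1)/(38+24−2) = 37/60 = 0.617.
Mean = 38/(38+24) = 38/62 = 0.613.

MAP = 0.617, posterior mean = 0.613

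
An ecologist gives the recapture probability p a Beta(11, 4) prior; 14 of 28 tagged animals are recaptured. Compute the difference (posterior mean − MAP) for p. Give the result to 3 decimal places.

-0.004

Posterior: Beta(11+14, 4+14) = Beta(25, 18).
Mode = (25−1)/(25+18−2) = 24/41 = 0.585.
Mean = 25/(25+18) = 25/43 = 0.581.
Difference = 0.581 − 0.585 = -0.004.
The posterior is left-skewed, so the mode exceeds the mean.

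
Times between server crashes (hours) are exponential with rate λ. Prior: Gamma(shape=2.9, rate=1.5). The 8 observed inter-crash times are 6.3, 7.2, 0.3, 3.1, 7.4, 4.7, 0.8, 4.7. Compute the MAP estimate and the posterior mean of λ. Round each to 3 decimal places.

λ_MAP = 0.275, E[λ|data] = 0.303

Σ times = 34.5. Posterior: Gamma(shape = 2.9+8 = 10.9, rate = 1.5+34.5 = 36.0).
Mode = (α−1)/β = 9.9/36.0 = 0.275.
Mean = α/β = 10.9/36.0 = 0.303.
The mean is pulled above the mode by the posterior's right skew.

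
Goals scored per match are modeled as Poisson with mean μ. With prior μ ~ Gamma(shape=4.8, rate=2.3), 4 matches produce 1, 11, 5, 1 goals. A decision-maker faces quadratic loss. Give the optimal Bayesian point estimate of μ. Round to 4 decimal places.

Σ counts = 18. Posterior: Gamma(shape = 4.8+18 = 22.8, rate = 2.3+4 = 6.3).
Mode = (α−1)/β = 21.8/6.3 = 3.4603.
Mean = α/β = 22.8/6.3 = 3.6190.
Quadratic loss ⇒ the optimal estimator is the posterior mean.

3.6190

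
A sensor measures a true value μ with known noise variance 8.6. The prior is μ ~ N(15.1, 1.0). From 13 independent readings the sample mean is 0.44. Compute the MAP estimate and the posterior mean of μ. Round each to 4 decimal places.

Posterior for μ is Normal. Precision-weighted mean: (1/1.0·15.1 + 13/8.6·0.44) / (1/1.0 + 13/8.6) = 6.2769.
A Normal posterior is symmetric, so mode = mean.

MAP estimate = 6.2769, posterior mean = 6.2769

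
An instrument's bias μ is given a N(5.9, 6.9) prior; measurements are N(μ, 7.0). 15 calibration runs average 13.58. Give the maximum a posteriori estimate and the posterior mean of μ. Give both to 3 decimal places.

maximum a posteriori estimate = 13.093, posterior mean = 13.093

Posterior for μ is Normal. Precision-weighted mean: (1/6.9·5.9 + 15/7.0·13.58) / (1/6.9 + 15/7.0) = 13.093.
A Normal posterior is symmetric, so mode = mean.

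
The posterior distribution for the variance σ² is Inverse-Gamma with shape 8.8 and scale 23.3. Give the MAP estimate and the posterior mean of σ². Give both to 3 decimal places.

Mode = β/(α+1) = 23.3/9.8 = 2.378.
Mean = β/(α−1) = 23.3/7.8 = 2.987.

MAP = 2.378; posterior mean = 2.987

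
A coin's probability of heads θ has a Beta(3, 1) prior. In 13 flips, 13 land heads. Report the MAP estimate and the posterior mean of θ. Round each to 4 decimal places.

MAP = 1.0000; posterior mean = 0.9412

Posterior: Beta(3+13, 1+0) = Beta(16, 1).
Since β = 1 ≤ 1 and α > 1, the Beta density is monotone increasing on [0,1]; the mode is at 1.
Mean = 16/(16+1) = 0.9412.
Left-skewed posterior ⇒ mean < mode.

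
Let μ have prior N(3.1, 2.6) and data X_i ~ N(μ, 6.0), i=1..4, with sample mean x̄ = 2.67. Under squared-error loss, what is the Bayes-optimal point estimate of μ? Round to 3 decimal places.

Posterior for μ is Normal. Precision-weighted mean: (1/2.6·3.1 + 4/6.0·2.67) / (1/2.6 + 4/6.0) = 2.827.
A Normal posterior is symmetric, so mode = mean.
Squared-error loss ⇒ the optimal estimator is the posterior mean.

2.827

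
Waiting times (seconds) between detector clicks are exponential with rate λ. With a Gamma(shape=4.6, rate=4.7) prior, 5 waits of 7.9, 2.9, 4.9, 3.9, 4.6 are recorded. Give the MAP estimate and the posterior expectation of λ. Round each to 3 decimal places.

MAP estimate = 0.298, posterior expectation = 0.332

Σ times = 24.2. Posterior: Gamma(shape = 4.6+5 = 9.6, rate = 4.7+24.2 = 28.9).
Mode = (α−1)/β = 8.6/28.9 = 0.298.
Mean = α/β = 9.6/28.9 = 0.332.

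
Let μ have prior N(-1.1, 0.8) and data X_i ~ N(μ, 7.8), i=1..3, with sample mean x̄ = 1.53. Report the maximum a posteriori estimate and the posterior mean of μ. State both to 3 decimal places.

maximum a posteriori estimate = -0.481, posterior mean = -0.481

Posterior for μ is Normal. Precision-weighted mean: (1/0.8·-1.1 + 3/7.8·1.53) / (1/0.8 + 3/7.8) = -0.481.
A Normal posterior is symmetric, so mode = mean.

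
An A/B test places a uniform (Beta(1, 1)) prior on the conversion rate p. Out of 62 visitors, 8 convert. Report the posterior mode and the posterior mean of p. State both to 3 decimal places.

Posterior: Beta(1+8, 1+54) = Beta(9, 55).
Mode = (9−1)/(9+55−2) = 8/62 = 0.129.
With a flat prior the MAP equals the MLE, 8/62.
Mean = 9/(9+55) = 9/64 = 0.141.

p_MAP = 0.129, E[p|data] = 0.141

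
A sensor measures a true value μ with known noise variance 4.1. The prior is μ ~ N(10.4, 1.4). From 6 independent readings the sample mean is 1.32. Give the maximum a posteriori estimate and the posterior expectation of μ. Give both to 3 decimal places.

maximum a posteriori estimate = 4.298, posterior expectation = 4.298

Posterior for μ is Normal. Precision-weighted mean: (1/1.4·10.4 + 6/4.1·1.32) / (1/1.4 + 6/4.1) = 4.298.
A Normal posterior is symmetric, so mode = mean.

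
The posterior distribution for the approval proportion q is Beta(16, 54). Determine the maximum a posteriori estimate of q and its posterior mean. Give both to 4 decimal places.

Mode = (16−1)/(16+54−2) = 15/68 = 0.2206.
Mean = 16/(16+54) = 16/70 = 0.2286.

MAP = 0.2206; posterior mean = 0.2286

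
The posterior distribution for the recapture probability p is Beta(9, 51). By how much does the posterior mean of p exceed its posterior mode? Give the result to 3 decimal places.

0.012

Mode = (9−1)/(9+51−2) = 8/58 = 0.138.
Mean = 9/(9+51) = 9/60 = 0.150.
Difference = 0.150 − 0.138 = 0.012.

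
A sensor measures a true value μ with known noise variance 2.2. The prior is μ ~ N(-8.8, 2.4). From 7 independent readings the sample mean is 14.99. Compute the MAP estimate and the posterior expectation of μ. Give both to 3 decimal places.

MAP: 12.235. Posterior mean: 12.235.

Posterior for μ is Normal. Precision-weighted mean: (1/2.4·-8.8 + 7/2.2·14.99) / (1/2.4 + 7/2.2) = 12.235.
A Normal posterior is symmetric, so mode = mean.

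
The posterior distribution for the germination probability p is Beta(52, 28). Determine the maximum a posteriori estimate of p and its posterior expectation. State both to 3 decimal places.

Mode = (52−1)/(52+28−2) = 51/78 = 0.654.
Mean = 52/(52+28) = 52/80 = 0.650.
Mode > mean: the posterior has a left tail.

MAP = 0.654, posterior mean = 0.650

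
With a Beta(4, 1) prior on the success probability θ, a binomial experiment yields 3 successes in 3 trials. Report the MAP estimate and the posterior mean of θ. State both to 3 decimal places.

Posterior: Beta(4+3, 1+0) = Beta(7, 1).
Since β = 1 ≤ 1 and α > 1, the Beta density is monotone increasing on [0,1]; the mode is at 1.
Mean = 7/(7+1) = 0.875.

MAP: 1.000. Posterior mean: 0.875.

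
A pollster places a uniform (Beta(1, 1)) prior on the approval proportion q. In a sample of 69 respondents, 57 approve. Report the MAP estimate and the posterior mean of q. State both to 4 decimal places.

Posterior: Beta(1+57, 1+12) = Beta(58, 13).
Mode = (58−1)/(58+13−2) = 57/69 = 0.8261.
With a flat prior the MAP equals the MLE, 57/69.
Mean = 58/(58+13) = 58/71 = 0.8169.

MAP estimate = 0.8261, posterior mean = 0.8169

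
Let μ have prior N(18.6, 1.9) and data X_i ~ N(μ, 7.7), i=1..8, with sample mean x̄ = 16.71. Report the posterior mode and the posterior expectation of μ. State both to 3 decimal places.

Posterior for μ is Normal. Precision-weighted mean: (1/1.9·18.6 + 8/7.7·16.71) / (1/1.9 + 8/7.7) = 17.346.
A Normal posterior is symmetric, so mode = mean.

MAP: 17.346. Posterior mean: 17.346.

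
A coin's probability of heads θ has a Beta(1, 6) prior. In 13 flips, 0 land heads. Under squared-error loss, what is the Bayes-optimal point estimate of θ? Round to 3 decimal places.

Posterior: Beta(1+0, 6+13) = Beta(1, 19).
Since α = 1 ≤ 1 and β > 1, the Beta density is monotone decreasing on [0,1]; the mode is at 0.
Mean = 1/(1+19) = 0.050.
Squared-error loss ⇒ the optimal estimator is the posterior mean.

0.050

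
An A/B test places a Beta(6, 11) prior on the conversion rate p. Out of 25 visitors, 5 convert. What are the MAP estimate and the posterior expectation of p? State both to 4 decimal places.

Posterior: Beta(6+5, 11+20) = Beta(11, 31).
Mode = (11−1)/(11+31−2) = 10/40 = 0.2500.
Mean = 11/(11+31) = 11/42 = 0.2619.

MAP estimate = 0.2500, posterior expectation = 0.2619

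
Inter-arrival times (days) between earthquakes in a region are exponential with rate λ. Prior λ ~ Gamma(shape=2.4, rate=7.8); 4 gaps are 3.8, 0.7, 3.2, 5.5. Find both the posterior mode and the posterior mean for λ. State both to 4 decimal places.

λ_MAP = 0.2571, E[λ|data] = 0.3048

Σ times = 13.2. Posterior: Gamma(shape = 2.4+4 = 6.4, rate = 7.8+13.2 = 21.0).
Mode = (α−1)/β = 5.4/21.0 = 0.2571.
Mean = α/β = 6.4/21.0 = 0.3048.
Right-skewed posterior ⇒ mode < mean.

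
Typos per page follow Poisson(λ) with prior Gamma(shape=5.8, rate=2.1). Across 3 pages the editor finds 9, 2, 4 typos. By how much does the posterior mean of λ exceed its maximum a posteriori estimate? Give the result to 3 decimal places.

Σ counts = 15. Posterior: Gamma(shape = 5.8+15 = 20.8, rate = 2.1+3 = 5.1).
Mode = (α−1)/β = 19.8/5.1 = 3.882.
Mean = α/β = 20.8/5.1 = 4.078.
Difference = 4.078 − 3.882 = 0.196.
The posterior is right-skewed, so the mean exceeds the mode.

0.196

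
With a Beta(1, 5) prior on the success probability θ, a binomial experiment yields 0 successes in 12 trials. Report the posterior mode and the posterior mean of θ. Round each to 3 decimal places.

Posterior: Beta(1+0, 5+12) = Beta(1, 17).
Since α = 1 ≤ 1 and β > 1, the Beta density is monotone decreasing on [0,1]; the mode is at 0.
Mean = 1/(1+17) = 0.056.
The posterior is right-skewed, so the mean exceeds the mode.

posterior mode = 0.000, posterior mean = 0.056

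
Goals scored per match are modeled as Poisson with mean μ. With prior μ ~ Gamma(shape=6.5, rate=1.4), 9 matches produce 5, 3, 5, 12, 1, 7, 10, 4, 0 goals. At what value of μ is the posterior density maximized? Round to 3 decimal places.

Σ counts = 47. Posterior: Gamma(shape = 6.5+47 = 53.5, rate = 1.4+9 = 10.4).
Mode = (α−1)/β = 52.5/10.4 = 5.048.
Mean = α/β = 53.5/10.4 = 5.144.
This is the posterior mode — the MAP estimate.

5.048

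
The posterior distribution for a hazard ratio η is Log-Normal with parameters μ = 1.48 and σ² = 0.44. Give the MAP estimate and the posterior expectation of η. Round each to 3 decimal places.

Mode = exp(μ − σ²) = exp(1.04) = 2.829.
Mean = exp(μ + σ²/2) = exp(1.700) = 5.474.

η_MAP = 2.829, E[η|data] = 5.474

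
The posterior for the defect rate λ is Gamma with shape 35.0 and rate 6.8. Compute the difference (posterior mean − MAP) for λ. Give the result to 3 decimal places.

0.147

Mode = (α−1)/β = 34.0/6.8 = 5.000.
Mean = α/β = 35.0/6.8 = 5.147.
Difference = 5.147 − 5.000 = 0.147.
Mean > mode: the posterior has a right tail.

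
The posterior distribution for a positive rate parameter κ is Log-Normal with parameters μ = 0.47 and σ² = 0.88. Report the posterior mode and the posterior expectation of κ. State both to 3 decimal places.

Mode = exp(μ − σ²) = exp(-0.41) = 0.664.
Mean = exp(μ + σ²/2) = exp(0.910) = 2.484.

MAP = 0.664; posterior mean = 2.484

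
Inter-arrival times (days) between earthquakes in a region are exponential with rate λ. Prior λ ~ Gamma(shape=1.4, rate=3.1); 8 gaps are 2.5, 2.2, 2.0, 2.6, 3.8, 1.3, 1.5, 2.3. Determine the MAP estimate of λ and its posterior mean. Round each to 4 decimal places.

MAP = 0.3944; posterior mean = 0.4413

Σ times = 18.2. Posterior: Gamma(shape = 1.4+8 = 9.4, rate = 3.1+18.2 = 21.3).
Mode = (α−1)/β = 8.4/21.3 = 0.3944.
Mean = α/β = 9.4/21.3 = 0.4413.
The posterior is right-skewed, so the mean exceeds the mode.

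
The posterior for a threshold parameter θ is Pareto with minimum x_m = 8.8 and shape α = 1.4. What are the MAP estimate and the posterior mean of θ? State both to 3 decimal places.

The Pareto density is strictly decreasing on [x_m, ∞), so the mode is x_m = 8.800.
Mean = α·x_m/(α−1) = 1.4·8.8/0.4 = 30.800.
Mean > mode: the posterior has a right tail.

θ_MAP = 8.800, E[θ|data] = 30.800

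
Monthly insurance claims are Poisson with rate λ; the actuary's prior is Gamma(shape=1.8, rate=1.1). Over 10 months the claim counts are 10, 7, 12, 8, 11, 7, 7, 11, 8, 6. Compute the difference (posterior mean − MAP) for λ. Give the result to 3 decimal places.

Σ counts = 87. Posterior: Gamma(shape = 1.8+87 = 88.8, rate = 1.1+10 = 11.1).
Mode = (α−1)/β = 87.8/11.1 = 7.910.
Mean = α/β = 88.8/11.1 = 8.000.
Difference = 8.000 − 7.910 = 0.090.

0.090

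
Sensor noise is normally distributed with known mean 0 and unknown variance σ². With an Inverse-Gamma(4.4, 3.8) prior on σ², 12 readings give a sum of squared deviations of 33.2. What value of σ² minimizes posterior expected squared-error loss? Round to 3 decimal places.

2.170

Posterior: Inverse-Gamma(shape = 4.4+12/2 = 10.4, scale = 3.8+33.2/2 = 20.4).
Mode = β/(α+1) = 20.4/11.4 = 1.789.
Mean = β/(α−1) = 20.4/9.4 = 2.170.
Squared-error loss ⇒ the optimal estimator is the posterior mean.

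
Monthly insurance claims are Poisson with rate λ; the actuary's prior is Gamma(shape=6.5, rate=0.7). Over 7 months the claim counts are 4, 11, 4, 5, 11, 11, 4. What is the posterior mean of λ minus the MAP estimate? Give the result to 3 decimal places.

Σ counts = 50. Posterior: Gamma(shape = 6.5+50 = 56.5, rate = 0.7+7 = 7.7).
Mode = (α−1)/β = 55.5/7.7 = 7.208.
Mean = α/β = 56.5/7.7 = 7.338.
Difference = 7.338 − 7.208 = 0.130.
The mean is pulled above the mode by the posterior's right skew.

0.130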